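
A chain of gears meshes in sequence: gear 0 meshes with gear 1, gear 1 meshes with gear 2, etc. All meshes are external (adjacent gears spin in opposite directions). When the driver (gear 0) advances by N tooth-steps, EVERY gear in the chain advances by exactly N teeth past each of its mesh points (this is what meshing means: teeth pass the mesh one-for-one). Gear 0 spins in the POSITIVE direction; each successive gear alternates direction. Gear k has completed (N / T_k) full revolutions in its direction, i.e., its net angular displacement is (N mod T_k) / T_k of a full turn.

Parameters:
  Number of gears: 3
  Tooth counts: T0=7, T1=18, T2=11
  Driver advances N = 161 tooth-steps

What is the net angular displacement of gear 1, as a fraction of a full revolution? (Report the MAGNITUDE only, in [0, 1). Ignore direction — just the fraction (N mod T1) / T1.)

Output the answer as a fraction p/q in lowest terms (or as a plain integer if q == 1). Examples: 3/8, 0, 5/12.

Chain of 3 gears, tooth counts: [7, 18, 11]
  gear 0: T0=7, direction=positive, advance = 161 mod 7 = 0 teeth = 0/7 turn
  gear 1: T1=18, direction=negative, advance = 161 mod 18 = 17 teeth = 17/18 turn
  gear 2: T2=11, direction=positive, advance = 161 mod 11 = 7 teeth = 7/11 turn
Gear 1: 161 mod 18 = 17
Fraction = 17 / 18 = 17/18 (gcd(17,18)=1) = 17/18

Answer: 17/18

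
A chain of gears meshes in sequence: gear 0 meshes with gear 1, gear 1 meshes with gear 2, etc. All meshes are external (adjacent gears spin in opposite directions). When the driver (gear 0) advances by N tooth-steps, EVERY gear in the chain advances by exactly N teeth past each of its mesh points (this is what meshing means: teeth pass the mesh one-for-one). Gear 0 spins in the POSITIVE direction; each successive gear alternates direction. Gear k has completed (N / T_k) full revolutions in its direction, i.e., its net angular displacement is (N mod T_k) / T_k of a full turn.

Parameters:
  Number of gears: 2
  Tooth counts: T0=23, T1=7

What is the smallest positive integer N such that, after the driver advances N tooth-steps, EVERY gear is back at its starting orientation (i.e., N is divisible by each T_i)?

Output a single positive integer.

Gear k returns to start when N is a multiple of T_k.
All gears at start simultaneously when N is a common multiple of [23, 7]; the smallest such N is lcm(23, 7).
Start: lcm = T0 = 23
Fold in T1=7: gcd(23, 7) = 1; lcm(23, 7) = 23 * 7 / 1 = 161 / 1 = 161
Full cycle length = 161

Answer: 161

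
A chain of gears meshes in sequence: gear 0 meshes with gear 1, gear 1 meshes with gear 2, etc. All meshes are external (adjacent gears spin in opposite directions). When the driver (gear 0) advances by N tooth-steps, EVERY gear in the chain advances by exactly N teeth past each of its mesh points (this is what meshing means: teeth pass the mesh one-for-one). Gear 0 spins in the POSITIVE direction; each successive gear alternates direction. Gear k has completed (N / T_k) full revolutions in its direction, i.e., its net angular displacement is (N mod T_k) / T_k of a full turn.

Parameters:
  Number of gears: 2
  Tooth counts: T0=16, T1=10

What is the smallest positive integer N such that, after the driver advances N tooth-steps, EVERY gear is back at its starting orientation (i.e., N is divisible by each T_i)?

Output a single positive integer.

Answer: 80

Derivation:
Gear k returns to start when N is a multiple of T_k.
All gears at start simultaneously when N is a common multiple of [16, 10]; the smallest such N is lcm(16, 10).
Start: lcm = T0 = 16
Fold in T1=10: gcd(16, 10) = 2; lcm(16, 10) = 16 * 10 / 2 = 160 / 2 = 80
Full cycle length = 80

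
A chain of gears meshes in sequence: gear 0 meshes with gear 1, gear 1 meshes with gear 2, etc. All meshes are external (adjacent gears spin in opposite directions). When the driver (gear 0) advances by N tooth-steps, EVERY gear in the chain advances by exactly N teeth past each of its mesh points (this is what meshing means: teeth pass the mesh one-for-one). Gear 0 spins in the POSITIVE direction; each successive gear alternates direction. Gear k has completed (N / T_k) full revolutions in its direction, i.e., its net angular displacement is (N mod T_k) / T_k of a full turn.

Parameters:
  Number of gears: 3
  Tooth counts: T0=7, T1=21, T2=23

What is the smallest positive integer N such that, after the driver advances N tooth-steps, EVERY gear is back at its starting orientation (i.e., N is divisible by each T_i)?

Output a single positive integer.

Gear k returns to start when N is a multiple of T_k.
All gears at start simultaneously when N is a common multiple of [7, 21, 23]; the smallest such N is lcm(7, 21, 23).
Start: lcm = T0 = 7
Fold in T1=21: gcd(7, 21) = 7; lcm(7, 21) = 7 * 21 / 7 = 147 / 7 = 21
Fold in T2=23: gcd(21, 23) = 1; lcm(21, 23) = 21 * 23 / 1 = 483 / 1 = 483
Full cycle length = 483

Answer: 483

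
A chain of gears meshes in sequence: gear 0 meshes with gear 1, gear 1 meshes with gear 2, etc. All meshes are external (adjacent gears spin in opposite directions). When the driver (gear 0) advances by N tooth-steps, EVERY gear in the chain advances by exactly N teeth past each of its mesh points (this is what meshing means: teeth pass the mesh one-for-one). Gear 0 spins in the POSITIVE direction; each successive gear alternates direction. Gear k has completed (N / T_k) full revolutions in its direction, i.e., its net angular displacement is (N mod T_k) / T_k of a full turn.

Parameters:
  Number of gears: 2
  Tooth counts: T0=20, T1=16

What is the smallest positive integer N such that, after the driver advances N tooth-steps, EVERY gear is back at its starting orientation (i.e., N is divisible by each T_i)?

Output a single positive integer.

Answer: 80

Derivation:
Gear k returns to start when N is a multiple of T_k.
All gears at start simultaneously when N is a common multiple of [20, 16]; the smallest such N is lcm(20, 16).
Start: lcm = T0 = 20
Fold in T1=16: gcd(20, 16) = 4; lcm(20, 16) = 20 * 16 / 4 = 320 / 4 = 80
Full cycle length = 80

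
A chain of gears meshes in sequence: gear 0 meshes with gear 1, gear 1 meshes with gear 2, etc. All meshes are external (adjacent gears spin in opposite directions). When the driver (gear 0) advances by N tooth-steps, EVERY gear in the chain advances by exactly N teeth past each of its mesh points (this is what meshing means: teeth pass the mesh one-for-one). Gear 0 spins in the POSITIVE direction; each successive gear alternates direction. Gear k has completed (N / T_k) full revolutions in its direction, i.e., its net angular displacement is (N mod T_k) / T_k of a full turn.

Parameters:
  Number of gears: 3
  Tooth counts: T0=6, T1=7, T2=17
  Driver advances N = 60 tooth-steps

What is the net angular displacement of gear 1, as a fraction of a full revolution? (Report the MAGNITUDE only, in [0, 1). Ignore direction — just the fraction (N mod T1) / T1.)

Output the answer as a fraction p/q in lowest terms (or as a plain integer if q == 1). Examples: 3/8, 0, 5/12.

Answer: 4/7

Derivation:
Chain of 3 gears, tooth counts: [6, 7, 17]
  gear 0: T0=6, direction=positive, advance = 60 mod 6 = 0 teeth = 0/6 turn
  gear 1: T1=7, direction=negative, advance = 60 mod 7 = 4 teeth = 4/7 turn
  gear 2: T2=17, direction=positive, advance = 60 mod 17 = 9 teeth = 9/17 turn
Gear 1: 60 mod 7 = 4
Fraction = 4 / 7 = 4/7 (gcd(4,7)=1) = 4/7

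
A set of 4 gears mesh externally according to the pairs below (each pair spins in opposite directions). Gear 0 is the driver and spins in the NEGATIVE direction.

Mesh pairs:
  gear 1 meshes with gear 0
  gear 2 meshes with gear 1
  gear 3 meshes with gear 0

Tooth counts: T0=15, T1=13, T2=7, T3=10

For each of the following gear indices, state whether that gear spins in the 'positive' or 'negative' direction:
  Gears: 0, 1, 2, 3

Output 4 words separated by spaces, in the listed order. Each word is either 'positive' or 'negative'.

Gear 0 (driver): negative (depth 0)
  gear 1: meshes with gear 0 -> depth 1 -> positive (opposite of gear 0)
  gear 2: meshes with gear 1 -> depth 2 -> negative (opposite of gear 1)
  gear 3: meshes with gear 0 -> depth 1 -> positive (opposite of gear 0)
Queried indices 0, 1, 2, 3 -> negative, positive, negative, positive

Answer: negative positive negative positive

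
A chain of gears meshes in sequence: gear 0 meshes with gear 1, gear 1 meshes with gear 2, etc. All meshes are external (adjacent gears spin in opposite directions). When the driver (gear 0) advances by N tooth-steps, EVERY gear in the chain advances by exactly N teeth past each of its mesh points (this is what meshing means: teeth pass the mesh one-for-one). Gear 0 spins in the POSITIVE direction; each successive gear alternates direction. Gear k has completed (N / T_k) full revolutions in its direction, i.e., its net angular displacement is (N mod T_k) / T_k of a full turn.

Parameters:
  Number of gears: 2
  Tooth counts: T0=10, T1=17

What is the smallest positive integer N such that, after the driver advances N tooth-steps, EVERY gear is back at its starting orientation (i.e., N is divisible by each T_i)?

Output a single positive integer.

Answer: 170

Derivation:
Gear k returns to start when N is a multiple of T_k.
All gears at start simultaneously when N is a common multiple of [10, 17]; the smallest such N is lcm(10, 17).
Start: lcm = T0 = 10
Fold in T1=17: gcd(10, 17) = 1; lcm(10, 17) = 10 * 17 / 1 = 170 / 1 = 170
Full cycle length = 170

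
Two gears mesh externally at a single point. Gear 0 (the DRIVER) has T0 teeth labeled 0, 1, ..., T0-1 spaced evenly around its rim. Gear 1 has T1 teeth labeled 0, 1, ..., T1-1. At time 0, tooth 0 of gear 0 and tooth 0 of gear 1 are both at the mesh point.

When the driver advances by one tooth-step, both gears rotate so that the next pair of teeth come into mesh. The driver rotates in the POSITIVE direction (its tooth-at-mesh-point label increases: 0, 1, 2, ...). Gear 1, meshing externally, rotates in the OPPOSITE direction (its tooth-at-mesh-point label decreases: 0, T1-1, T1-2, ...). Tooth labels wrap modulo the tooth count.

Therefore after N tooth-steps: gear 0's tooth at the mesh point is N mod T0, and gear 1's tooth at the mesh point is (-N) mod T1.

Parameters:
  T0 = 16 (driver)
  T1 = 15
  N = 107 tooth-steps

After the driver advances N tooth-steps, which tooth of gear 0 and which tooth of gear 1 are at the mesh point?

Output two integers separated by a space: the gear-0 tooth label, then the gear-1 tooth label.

Gear 0 (driver, T0=16): tooth at mesh = N mod T0
  107 = 6 * 16 + 11, so 107 mod 16 = 11
  gear 0 tooth = 11
Gear 1 (driven, T1=15): tooth at mesh = (-N) mod T1
  107 = 7 * 15 + 2, so 107 mod 15 = 2
  (-107) mod 15 = (-2) mod 15 = 15 - 2 = 13
Mesh after 107 steps: gear-0 tooth 11 meets gear-1 tooth 13

Answer: 11 13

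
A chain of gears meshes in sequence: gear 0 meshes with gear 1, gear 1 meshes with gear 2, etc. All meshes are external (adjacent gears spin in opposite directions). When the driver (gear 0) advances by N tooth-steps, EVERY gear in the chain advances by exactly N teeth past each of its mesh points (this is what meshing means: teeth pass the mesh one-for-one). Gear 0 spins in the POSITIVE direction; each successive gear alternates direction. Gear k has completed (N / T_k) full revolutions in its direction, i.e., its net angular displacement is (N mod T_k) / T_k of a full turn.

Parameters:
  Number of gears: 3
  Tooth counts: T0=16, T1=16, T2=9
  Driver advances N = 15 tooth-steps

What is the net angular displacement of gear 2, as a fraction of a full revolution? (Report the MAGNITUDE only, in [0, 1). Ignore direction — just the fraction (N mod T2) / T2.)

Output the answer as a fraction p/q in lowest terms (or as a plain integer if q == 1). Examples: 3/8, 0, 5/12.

Answer: 2/3

Derivation:
Chain of 3 gears, tooth counts: [16, 16, 9]
  gear 0: T0=16, direction=positive, advance = 15 mod 16 = 15 teeth = 15/16 turn
  gear 1: T1=16, direction=negative, advance = 15 mod 16 = 15 teeth = 15/16 turn
  gear 2: T2=9, direction=positive, advance = 15 mod 9 = 6 teeth = 6/9 turn
Gear 2: 15 mod 9 = 6
Fraction = 6 / 9 = 2/3 (gcd(6,9)=3) = 2/3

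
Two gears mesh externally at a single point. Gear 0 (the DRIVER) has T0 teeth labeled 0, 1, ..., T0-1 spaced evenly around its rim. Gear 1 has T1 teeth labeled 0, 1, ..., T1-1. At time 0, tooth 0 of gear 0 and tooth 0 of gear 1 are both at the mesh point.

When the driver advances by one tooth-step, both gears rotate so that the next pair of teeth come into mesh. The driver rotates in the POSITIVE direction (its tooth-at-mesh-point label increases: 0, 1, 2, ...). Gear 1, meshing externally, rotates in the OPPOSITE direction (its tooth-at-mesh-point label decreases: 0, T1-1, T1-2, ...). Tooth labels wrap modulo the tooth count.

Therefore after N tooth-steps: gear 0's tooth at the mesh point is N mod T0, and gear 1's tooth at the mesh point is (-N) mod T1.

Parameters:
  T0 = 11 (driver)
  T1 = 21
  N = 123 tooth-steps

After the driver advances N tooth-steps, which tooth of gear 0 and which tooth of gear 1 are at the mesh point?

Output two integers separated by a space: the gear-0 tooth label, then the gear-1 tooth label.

Gear 0 (driver, T0=11): tooth at mesh = N mod T0
  123 = 11 * 11 + 2, so 123 mod 11 = 2
  gear 0 tooth = 2
Gear 1 (driven, T1=21): tooth at mesh = (-N) mod T1
  123 = 5 * 21 + 18, so 123 mod 21 = 18
  (-123) mod 21 = (-18) mod 21 = 21 - 18 = 3
Mesh after 123 steps: gear-0 tooth 2 meets gear-1 tooth 3

Answer: 2 3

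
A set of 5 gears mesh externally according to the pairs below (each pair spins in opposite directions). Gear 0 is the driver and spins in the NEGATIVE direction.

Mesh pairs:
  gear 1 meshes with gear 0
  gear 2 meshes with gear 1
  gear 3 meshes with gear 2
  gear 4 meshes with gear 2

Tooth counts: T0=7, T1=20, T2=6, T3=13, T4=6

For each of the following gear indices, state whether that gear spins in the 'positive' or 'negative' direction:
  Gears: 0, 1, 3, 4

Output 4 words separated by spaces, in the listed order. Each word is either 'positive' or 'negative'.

Answer: negative positive positive positive

Derivation:
Gear 0 (driver): negative (depth 0)
  gear 1: meshes with gear 0 -> depth 1 -> positive (opposite of gear 0)
  gear 2: meshes with gear 1 -> depth 2 -> negative (opposite of gear 1)
  gear 3: meshes with gear 2 -> depth 3 -> positive (opposite of gear 2)
  gear 4: meshes with gear 2 -> depth 3 -> positive (opposite of gear 2)
Queried indices 0, 1, 3, 4 -> negative, positive, positive, positive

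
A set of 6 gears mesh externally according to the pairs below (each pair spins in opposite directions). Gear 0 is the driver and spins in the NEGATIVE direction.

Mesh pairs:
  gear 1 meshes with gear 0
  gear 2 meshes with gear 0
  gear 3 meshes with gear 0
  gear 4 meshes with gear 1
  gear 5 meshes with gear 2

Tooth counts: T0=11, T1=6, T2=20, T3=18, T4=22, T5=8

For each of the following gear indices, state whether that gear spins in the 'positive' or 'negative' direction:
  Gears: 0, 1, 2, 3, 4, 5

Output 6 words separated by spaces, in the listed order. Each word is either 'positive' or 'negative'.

Gear 0 (driver): negative (depth 0)
  gear 1: meshes with gear 0 -> depth 1 -> positive (opposite of gear 0)
  gear 2: meshes with gear 0 -> depth 1 -> positive (opposite of gear 0)
  gear 3: meshes with gear 0 -> depth 1 -> positive (opposite of gear 0)
  gear 4: meshes with gear 1 -> depth 2 -> negative (opposite of gear 1)
  gear 5: meshes with gear 2 -> depth 2 -> negative (opposite of gear 2)
Queried indices 0, 1, 2, 3, 4, 5 -> negative, positive, positive, positive, negative, negative

Answer: negative positive positive positive negative negative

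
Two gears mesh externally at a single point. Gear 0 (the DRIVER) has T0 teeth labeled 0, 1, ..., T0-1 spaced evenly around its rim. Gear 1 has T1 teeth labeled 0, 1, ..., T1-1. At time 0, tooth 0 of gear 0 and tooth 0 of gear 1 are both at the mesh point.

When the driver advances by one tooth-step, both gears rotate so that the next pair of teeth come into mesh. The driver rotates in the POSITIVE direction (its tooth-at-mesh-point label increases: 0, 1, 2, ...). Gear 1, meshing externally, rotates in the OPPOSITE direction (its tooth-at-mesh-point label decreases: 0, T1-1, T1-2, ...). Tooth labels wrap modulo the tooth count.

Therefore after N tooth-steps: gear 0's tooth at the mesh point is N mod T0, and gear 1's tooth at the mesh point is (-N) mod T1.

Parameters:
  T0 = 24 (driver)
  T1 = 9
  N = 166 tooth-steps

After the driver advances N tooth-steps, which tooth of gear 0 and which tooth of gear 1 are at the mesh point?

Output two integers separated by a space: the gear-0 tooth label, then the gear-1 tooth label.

Gear 0 (driver, T0=24): tooth at mesh = N mod T0
  166 = 6 * 24 + 22, so 166 mod 24 = 22
  gear 0 tooth = 22
Gear 1 (driven, T1=9): tooth at mesh = (-N) mod T1
  166 = 18 * 9 + 4, so 166 mod 9 = 4
  (-166) mod 9 = (-4) mod 9 = 9 - 4 = 5
Mesh after 166 steps: gear-0 tooth 22 meets gear-1 tooth 5

Answer: 22 5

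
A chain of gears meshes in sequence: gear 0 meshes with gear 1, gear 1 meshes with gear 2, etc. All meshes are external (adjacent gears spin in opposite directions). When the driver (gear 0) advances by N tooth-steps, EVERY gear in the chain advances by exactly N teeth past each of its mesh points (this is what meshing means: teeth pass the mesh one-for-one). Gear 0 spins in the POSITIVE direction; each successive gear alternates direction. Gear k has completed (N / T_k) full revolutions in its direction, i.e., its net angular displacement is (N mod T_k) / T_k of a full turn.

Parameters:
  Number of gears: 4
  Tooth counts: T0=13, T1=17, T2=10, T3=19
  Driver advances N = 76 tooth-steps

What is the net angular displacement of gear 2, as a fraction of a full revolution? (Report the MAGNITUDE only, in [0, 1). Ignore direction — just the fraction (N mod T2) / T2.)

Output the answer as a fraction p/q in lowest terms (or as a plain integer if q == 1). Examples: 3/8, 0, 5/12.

Chain of 4 gears, tooth counts: [13, 17, 10, 19]
  gear 0: T0=13, direction=positive, advance = 76 mod 13 = 11 teeth = 11/13 turn
  gear 1: T1=17, direction=negative, advance = 76 mod 17 = 8 teeth = 8/17 turn
  gear 2: T2=10, direction=positive, advance = 76 mod 10 = 6 teeth = 6/10 turn
  gear 3: T3=19, direction=negative, advance = 76 mod 19 = 0 teeth = 0/19 turn
Gear 2: 76 mod 10 = 6
Fraction = 6 / 10 = 3/5 (gcd(6,10)=2) = 3/5

Answer: 3/5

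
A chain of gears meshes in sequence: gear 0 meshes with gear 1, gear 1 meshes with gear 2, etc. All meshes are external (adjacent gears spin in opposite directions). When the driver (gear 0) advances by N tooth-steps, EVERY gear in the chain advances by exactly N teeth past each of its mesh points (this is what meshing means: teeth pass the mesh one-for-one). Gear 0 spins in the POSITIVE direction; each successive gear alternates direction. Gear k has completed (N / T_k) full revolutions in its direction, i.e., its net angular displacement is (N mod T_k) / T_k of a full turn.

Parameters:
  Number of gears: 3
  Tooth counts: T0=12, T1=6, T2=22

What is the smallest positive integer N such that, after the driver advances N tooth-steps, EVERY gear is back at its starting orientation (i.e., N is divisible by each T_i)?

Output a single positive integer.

Answer: 132

Derivation:
Gear k returns to start when N is a multiple of T_k.
All gears at start simultaneously when N is a common multiple of [12, 6, 22]; the smallest such N is lcm(12, 6, 22).
Start: lcm = T0 = 12
Fold in T1=6: gcd(12, 6) = 6; lcm(12, 6) = 12 * 6 / 6 = 72 / 6 = 12
Fold in T2=22: gcd(12, 22) = 2; lcm(12, 22) = 12 * 22 / 2 = 264 / 2 = 132
Full cycle length = 132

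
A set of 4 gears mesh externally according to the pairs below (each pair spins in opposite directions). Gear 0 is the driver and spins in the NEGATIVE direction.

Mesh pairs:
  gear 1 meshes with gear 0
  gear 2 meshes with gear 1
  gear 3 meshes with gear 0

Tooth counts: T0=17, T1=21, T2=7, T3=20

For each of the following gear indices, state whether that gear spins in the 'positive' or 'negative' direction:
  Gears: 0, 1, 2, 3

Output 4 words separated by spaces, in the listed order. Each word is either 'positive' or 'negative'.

Answer: negative positive negative positive

Derivation:
Gear 0 (driver): negative (depth 0)
  gear 1: meshes with gear 0 -> depth 1 -> positive (opposite of gear 0)
  gear 2: meshes with gear 1 -> depth 2 -> negative (opposite of gear 1)
  gear 3: meshes with gear 0 -> depth 1 -> positive (opposite of gear 0)
Queried indices 0, 1, 2, 3 -> negative, positive, negative, positive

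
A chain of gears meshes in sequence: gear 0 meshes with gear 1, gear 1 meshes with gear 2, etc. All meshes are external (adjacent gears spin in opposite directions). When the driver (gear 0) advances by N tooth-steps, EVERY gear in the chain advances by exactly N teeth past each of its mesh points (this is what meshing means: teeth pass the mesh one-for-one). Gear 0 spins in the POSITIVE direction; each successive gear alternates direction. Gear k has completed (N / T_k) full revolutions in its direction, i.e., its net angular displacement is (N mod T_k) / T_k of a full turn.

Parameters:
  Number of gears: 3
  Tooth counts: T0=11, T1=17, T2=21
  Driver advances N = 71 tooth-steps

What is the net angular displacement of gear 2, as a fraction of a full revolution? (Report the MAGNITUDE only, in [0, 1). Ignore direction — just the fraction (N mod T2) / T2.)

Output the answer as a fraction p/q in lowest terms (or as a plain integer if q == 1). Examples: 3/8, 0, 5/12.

Answer: 8/21

Derivation:
Chain of 3 gears, tooth counts: [11, 17, 21]
  gear 0: T0=11, direction=positive, advance = 71 mod 11 = 5 teeth = 5/11 turn
  gear 1: T1=17, direction=negative, advance = 71 mod 17 = 3 teeth = 3/17 turn
  gear 2: T2=21, direction=positive, advance = 71 mod 21 = 8 teeth = 8/21 turn
Gear 2: 71 mod 21 = 8
Fraction = 8 / 21 = 8/21 (gcd(8,21)=1) = 8/21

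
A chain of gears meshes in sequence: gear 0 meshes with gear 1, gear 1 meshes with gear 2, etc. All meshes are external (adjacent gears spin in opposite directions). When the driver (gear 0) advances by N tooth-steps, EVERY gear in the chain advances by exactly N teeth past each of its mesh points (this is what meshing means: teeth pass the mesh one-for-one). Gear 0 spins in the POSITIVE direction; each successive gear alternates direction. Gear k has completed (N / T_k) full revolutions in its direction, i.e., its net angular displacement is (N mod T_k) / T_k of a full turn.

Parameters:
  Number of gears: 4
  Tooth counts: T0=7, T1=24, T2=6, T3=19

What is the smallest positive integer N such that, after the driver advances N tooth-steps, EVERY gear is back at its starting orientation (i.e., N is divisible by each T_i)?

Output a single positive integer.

Gear k returns to start when N is a multiple of T_k.
All gears at start simultaneously when N is a common multiple of [7, 24, 6, 19]; the smallest such N is lcm(7, 24, 6, 19).
Start: lcm = T0 = 7
Fold in T1=24: gcd(7, 24) = 1; lcm(7, 24) = 7 * 24 / 1 = 168 / 1 = 168
Fold in T2=6: gcd(168, 6) = 6; lcm(168, 6) = 168 * 6 / 6 = 1008 / 6 = 168
Fold in T3=19: gcd(168, 19) = 1; lcm(168, 19) = 168 * 19 / 1 = 3192 / 1 = 3192
Full cycle length = 3192

Answer: 3192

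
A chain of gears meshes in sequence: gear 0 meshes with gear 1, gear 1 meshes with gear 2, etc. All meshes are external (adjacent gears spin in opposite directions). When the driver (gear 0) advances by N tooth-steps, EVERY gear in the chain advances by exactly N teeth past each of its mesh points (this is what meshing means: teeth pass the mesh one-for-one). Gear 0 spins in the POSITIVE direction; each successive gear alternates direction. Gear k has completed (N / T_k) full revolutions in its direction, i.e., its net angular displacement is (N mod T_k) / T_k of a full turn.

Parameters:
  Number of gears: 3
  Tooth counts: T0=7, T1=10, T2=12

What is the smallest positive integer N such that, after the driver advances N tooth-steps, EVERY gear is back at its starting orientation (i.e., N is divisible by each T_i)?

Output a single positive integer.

Answer: 420

Derivation:
Gear k returns to start when N is a multiple of T_k.
All gears at start simultaneously when N is a common multiple of [7, 10, 12]; the smallest such N is lcm(7, 10, 12).
Start: lcm = T0 = 7
Fold in T1=10: gcd(7, 10) = 1; lcm(7, 10) = 7 * 10 / 1 = 70 / 1 = 70
Fold in T2=12: gcd(70, 12) = 2; lcm(70, 12) = 70 * 12 / 2 = 840 / 2 = 420
Full cycle length = 420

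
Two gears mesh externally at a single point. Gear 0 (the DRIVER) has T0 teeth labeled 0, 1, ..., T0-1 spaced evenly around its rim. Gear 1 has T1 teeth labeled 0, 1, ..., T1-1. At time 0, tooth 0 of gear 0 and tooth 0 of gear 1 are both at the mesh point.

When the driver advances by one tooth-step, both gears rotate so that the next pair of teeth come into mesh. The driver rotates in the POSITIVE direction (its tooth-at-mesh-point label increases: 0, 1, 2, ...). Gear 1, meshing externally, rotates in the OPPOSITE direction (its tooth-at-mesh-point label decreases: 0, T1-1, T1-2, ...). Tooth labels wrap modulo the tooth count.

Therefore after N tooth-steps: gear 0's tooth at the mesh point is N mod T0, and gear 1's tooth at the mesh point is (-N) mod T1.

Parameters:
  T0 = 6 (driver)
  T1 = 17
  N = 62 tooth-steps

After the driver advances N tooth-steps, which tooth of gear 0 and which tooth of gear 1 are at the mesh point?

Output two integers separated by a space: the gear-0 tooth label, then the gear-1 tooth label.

Answer: 2 6

Derivation:
Gear 0 (driver, T0=6): tooth at mesh = N mod T0
  62 = 10 * 6 + 2, so 62 mod 6 = 2
  gear 0 tooth = 2
Gear 1 (driven, T1=17): tooth at mesh = (-N) mod T1
  62 = 3 * 17 + 11, so 62 mod 17 = 11
  (-62) mod 17 = (-11) mod 17 = 17 - 11 = 6
Mesh after 62 steps: gear-0 tooth 2 meets gear-1 tooth 6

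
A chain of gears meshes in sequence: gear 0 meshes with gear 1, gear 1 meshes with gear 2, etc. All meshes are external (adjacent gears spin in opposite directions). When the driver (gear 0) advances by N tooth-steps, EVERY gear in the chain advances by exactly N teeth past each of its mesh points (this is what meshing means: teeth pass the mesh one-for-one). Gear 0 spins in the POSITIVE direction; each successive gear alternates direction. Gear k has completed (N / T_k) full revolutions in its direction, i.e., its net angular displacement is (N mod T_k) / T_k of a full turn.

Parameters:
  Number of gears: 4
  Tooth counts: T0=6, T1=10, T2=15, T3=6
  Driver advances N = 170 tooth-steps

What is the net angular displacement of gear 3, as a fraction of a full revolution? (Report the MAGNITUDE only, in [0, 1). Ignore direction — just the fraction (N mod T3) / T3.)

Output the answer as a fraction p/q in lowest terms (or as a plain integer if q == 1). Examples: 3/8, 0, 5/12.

Chain of 4 gears, tooth counts: [6, 10, 15, 6]
  gear 0: T0=6, direction=positive, advance = 170 mod 6 = 2 teeth = 2/6 turn
  gear 1: T1=10, direction=negative, advance = 170 mod 10 = 0 teeth = 0/10 turn
  gear 2: T2=15, direction=positive, advance = 170 mod 15 = 5 teeth = 5/15 turn
  gear 3: T3=6, direction=negative, advance = 170 mod 6 = 2 teeth = 2/6 turn
Gear 3: 170 mod 6 = 2
Fraction = 2 / 6 = 1/3 (gcd(2,6)=2) = 1/3

Answer: 1/3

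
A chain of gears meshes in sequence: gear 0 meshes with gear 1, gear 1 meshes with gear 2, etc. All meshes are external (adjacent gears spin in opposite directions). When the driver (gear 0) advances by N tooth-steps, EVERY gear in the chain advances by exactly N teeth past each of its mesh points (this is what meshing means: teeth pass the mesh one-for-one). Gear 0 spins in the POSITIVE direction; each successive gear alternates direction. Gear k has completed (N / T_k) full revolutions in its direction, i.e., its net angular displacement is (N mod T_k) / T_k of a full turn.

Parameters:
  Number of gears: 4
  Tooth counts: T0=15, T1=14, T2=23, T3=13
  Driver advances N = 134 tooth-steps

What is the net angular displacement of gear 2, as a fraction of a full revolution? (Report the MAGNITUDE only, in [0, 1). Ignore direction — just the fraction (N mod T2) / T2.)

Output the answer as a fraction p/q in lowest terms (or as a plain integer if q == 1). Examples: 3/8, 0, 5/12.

Chain of 4 gears, tooth counts: [15, 14, 23, 13]
  gear 0: T0=15, direction=positive, advance = 134 mod 15 = 14 teeth = 14/15 turn
  gear 1: T1=14, direction=negative, advance = 134 mod 14 = 8 teeth = 8/14 turn
  gear 2: T2=23, direction=positive, advance = 134 mod 23 = 19 teeth = 19/23 turn
  gear 3: T3=13, direction=negative, advance = 134 mod 13 = 4 teeth = 4/13 turn
Gear 2: 134 mod 23 = 19
Fraction = 19 / 23 = 19/23 (gcd(19,23)=1) = 19/23

Answer: 19/23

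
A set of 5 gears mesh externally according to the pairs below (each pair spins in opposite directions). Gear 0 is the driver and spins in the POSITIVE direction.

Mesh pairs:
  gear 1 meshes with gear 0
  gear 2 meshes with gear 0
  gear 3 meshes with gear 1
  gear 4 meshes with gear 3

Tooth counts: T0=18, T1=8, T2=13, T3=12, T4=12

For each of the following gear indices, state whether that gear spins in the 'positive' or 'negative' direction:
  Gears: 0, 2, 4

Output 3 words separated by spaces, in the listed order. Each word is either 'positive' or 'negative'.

Answer: positive negative negative

Derivation:
Gear 0 (driver): positive (depth 0)
  gear 1: meshes with gear 0 -> depth 1 -> negative (opposite of gear 0)
  gear 2: meshes with gear 0 -> depth 1 -> negative (opposite of gear 0)
  gear 3: meshes with gear 1 -> depth 2 -> positive (opposite of gear 1)
  gear 4: meshes with gear 3 -> depth 3 -> negative (opposite of gear 3)
Queried indices 0, 2, 4 -> positive, negative, negative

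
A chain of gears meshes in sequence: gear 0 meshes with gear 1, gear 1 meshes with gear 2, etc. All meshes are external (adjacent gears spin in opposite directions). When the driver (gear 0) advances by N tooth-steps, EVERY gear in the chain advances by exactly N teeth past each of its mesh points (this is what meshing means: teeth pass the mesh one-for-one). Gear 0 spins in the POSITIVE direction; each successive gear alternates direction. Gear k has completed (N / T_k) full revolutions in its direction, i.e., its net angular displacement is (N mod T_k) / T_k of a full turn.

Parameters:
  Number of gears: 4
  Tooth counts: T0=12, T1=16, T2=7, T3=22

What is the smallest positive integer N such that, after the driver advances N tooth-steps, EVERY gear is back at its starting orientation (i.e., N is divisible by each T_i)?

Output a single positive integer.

Answer: 3696

Derivation:
Gear k returns to start when N is a multiple of T_k.
All gears at start simultaneously when N is a common multiple of [12, 16, 7, 22]; the smallest such N is lcm(12, 16, 7, 22).
Start: lcm = T0 = 12
Fold in T1=16: gcd(12, 16) = 4; lcm(12, 16) = 12 * 16 / 4 = 192 / 4 = 48
Fold in T2=7: gcd(48, 7) = 1; lcm(48, 7) = 48 * 7 / 1 = 336 / 1 = 336
Fold in T3=22: gcd(336, 22) = 2; lcm(336, 22) = 336 * 22 / 2 = 7392 / 2 = 3696
Full cycle length = 3696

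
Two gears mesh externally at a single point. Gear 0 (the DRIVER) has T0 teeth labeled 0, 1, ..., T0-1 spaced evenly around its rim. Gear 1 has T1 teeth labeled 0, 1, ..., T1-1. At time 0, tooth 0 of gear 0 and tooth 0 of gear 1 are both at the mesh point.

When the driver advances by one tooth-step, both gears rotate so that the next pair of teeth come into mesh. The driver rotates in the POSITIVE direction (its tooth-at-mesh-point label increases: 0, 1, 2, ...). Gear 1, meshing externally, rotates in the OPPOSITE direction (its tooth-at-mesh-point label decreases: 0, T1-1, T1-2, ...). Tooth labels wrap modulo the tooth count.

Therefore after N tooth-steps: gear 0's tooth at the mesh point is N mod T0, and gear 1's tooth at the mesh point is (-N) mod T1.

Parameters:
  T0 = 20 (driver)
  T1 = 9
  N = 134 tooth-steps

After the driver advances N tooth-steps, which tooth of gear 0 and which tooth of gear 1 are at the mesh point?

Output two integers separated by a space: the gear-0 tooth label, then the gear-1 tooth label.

Gear 0 (driver, T0=20): tooth at mesh = N mod T0
  134 = 6 * 20 + 14, so 134 mod 20 = 14
  gear 0 tooth = 14
Gear 1 (driven, T1=9): tooth at mesh = (-N) mod T1
  134 = 14 * 9 + 8, so 134 mod 9 = 8
  (-134) mod 9 = (-8) mod 9 = 9 - 8 = 1
Mesh after 134 steps: gear-0 tooth 14 meets gear-1 tooth 1

Answer: 14 1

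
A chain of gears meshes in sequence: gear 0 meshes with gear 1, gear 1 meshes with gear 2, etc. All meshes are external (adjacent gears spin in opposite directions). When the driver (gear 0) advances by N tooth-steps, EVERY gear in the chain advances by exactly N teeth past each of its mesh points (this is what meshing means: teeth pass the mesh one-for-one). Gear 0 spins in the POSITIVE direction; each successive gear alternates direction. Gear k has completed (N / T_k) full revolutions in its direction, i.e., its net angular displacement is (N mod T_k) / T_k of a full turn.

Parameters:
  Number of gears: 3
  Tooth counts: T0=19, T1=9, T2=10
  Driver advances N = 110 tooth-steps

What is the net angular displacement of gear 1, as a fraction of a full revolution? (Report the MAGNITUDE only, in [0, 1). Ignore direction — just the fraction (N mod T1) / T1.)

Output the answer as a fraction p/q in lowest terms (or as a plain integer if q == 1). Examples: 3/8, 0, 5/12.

Answer: 2/9

Derivation:
Chain of 3 gears, tooth counts: [19, 9, 10]
  gear 0: T0=19, direction=positive, advance = 110 mod 19 = 15 teeth = 15/19 turn
  gear 1: T1=9, direction=negative, advance = 110 mod 9 = 2 teeth = 2/9 turn
  gear 2: T2=10, direction=positive, advance = 110 mod 10 = 0 teeth = 0/10 turn
Gear 1: 110 mod 9 = 2
Fraction = 2 / 9 = 2/9 (gcd(2,9)=1) = 2/9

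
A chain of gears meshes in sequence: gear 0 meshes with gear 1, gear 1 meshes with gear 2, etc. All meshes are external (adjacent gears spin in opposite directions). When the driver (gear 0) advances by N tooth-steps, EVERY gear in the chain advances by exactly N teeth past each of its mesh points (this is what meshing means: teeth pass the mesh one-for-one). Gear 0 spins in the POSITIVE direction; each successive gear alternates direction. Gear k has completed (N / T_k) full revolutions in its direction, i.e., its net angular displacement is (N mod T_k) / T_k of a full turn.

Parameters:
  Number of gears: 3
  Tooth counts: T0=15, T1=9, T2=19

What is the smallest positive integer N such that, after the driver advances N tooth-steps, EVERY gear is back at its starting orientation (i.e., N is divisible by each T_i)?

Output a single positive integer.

Answer: 855

Derivation:
Gear k returns to start when N is a multiple of T_k.
All gears at start simultaneously when N is a common multiple of [15, 9, 19]; the smallest such N is lcm(15, 9, 19).
Start: lcm = T0 = 15
Fold in T1=9: gcd(15, 9) = 3; lcm(15, 9) = 15 * 9 / 3 = 135 / 3 = 45
Fold in T2=19: gcd(45, 19) = 1; lcm(45, 19) = 45 * 19 / 1 = 855 / 1 = 855
Full cycle length = 855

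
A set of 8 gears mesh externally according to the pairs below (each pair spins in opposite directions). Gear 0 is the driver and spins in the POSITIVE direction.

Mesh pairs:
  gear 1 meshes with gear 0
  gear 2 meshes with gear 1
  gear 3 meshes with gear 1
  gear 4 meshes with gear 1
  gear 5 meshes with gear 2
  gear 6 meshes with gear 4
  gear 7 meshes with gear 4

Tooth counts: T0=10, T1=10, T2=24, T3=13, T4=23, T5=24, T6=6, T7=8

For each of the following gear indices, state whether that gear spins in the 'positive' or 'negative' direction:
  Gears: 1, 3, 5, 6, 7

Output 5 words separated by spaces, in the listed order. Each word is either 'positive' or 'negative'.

Answer: negative positive negative negative negative

Derivation:
Gear 0 (driver): positive (depth 0)
  gear 1: meshes with gear 0 -> depth 1 -> negative (opposite of gear 0)
  gear 2: meshes with gear 1 -> depth 2 -> positive (opposite of gear 1)
  gear 3: meshes with gear 1 -> depth 2 -> positive (opposite of gear 1)
  gear 4: meshes with gear 1 -> depth 2 -> positive (opposite of gear 1)
  gear 5: meshes with gear 2 -> depth 3 -> negative (opposite of gear 2)
  gear 6: meshes with gear 4 -> depth 3 -> negative (opposite of gear 4)
  gear 7: meshes with gear 4 -> depth 3 -> negative (opposite of gear 4)
Queried indices 1, 3, 5, 6, 7 -> negative, positive, negative, negative, negative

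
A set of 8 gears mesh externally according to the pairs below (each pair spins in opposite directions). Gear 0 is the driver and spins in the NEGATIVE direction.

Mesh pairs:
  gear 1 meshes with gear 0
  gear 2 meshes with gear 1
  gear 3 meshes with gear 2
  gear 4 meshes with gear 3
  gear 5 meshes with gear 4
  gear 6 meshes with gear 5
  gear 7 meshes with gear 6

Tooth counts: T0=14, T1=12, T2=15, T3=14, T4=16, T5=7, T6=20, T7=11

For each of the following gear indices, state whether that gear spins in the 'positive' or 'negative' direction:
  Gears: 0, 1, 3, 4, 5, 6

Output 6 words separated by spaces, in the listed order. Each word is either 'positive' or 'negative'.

Answer: negative positive positive negative positive negative

Derivation:
Gear 0 (driver): negative (depth 0)
  gear 1: meshes with gear 0 -> depth 1 -> positive (opposite of gear 0)
  gear 2: meshes with gear 1 -> depth 2 -> negative (opposite of gear 1)
  gear 3: meshes with gear 2 -> depth 3 -> positive (opposite of gear 2)
  gear 4: meshes with gear 3 -> depth 4 -> negative (opposite of gear 3)
  gear 5: meshes with gear 4 -> depth 5 -> positive (opposite of gear 4)
  gear 6: meshes with gear 5 -> depth 6 -> negative (opposite of gear 5)
  gear 7: meshes with gear 6 -> depth 7 -> positive (opposite of gear 6)
Queried indices 0, 1, 3, 4, 5, 6 -> negative, positive, positive, negative, positive, negative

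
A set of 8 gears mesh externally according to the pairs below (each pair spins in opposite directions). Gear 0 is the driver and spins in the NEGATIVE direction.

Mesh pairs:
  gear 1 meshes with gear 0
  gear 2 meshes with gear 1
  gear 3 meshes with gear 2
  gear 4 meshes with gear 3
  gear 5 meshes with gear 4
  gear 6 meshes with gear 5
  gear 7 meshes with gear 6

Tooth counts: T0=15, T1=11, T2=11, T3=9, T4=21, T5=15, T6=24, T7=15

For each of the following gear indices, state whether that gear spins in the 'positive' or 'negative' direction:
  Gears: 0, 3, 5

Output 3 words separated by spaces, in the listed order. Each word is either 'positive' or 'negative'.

Gear 0 (driver): negative (depth 0)
  gear 1: meshes with gear 0 -> depth 1 -> positive (opposite of gear 0)
  gear 2: meshes with gear 1 -> depth 2 -> negative (opposite of gear 1)
  gear 3: meshes with gear 2 -> depth 3 -> positive (opposite of gear 2)
  gear 4: meshes with gear 3 -> depth 4 -> negative (opposite of gear 3)
  gear 5: meshes with gear 4 -> depth 5 -> positive (opposite of gear 4)
  gear 6: meshes with gear 5 -> depth 6 -> negative (opposite of gear 5)
  gear 7: meshes with gear 6 -> depth 7 -> positive (opposite of gear 6)
Queried indices 0, 3, 5 -> negative, positive, positive

Answer: negative positive positive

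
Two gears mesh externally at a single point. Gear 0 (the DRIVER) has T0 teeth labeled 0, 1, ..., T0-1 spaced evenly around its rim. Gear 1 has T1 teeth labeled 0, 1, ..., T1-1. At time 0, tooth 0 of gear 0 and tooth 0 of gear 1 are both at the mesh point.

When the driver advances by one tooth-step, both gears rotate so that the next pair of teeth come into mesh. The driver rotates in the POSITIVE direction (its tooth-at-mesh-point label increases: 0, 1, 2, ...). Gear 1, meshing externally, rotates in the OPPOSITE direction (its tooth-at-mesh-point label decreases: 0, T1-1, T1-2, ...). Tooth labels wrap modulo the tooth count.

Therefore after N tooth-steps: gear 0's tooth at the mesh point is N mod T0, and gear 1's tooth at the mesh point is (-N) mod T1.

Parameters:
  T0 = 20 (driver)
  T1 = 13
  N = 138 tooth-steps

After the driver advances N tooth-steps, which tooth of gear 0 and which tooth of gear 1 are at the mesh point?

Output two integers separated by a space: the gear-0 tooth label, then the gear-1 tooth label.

Answer: 18 5

Derivation:
Gear 0 (driver, T0=20): tooth at mesh = N mod T0
  138 = 6 * 20 + 18, so 138 mod 20 = 18
  gear 0 tooth = 18
Gear 1 (driven, T1=13): tooth at mesh = (-N) mod T1
  138 = 10 * 13 + 8, so 138 mod 13 = 8
  (-138) mod 13 = (-8) mod 13 = 13 - 8 = 5
Mesh after 138 steps: gear-0 tooth 18 meets gear-1 tooth 5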